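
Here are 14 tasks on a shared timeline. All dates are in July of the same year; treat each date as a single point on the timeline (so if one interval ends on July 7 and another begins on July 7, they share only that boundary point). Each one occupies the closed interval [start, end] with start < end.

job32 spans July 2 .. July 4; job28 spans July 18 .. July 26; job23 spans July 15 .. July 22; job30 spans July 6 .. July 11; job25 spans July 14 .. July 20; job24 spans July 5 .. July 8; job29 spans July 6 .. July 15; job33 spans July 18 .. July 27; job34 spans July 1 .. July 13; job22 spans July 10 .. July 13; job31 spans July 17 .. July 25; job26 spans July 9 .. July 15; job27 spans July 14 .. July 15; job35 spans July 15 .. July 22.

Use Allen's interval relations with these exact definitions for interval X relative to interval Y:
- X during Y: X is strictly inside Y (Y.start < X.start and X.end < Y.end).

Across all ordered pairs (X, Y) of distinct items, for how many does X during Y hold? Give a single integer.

5

Checking all 182 ordered pairs for relation 'during'; matching pairs in alphabetical order:
(job22, job26): job22 during job26 ✓
(job22, job29): job22 during job29 ✓
(job24, job34): job24 during job34 ✓
(job30, job34): job30 during job34 ✓
(job32, job34): job32 during job34 ✓
Count: 5.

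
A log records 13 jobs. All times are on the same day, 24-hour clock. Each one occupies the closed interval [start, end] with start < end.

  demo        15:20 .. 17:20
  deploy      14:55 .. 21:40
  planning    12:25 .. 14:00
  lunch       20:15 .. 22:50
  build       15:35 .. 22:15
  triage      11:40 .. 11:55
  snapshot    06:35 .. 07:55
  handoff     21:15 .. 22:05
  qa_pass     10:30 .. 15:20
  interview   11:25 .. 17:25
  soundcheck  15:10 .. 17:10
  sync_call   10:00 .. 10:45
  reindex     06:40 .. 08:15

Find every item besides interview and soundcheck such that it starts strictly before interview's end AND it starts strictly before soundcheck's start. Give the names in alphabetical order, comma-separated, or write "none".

Conditions: its start is strictly before interview's end (X.start < 17:25) AND its start is strictly before soundcheck's start (X.start < 15:10).
build: start 15:35 < 17:25? ✓; start 15:35 < 15:10? ✗ → no.
demo: start 15:20 < 17:25? ✓; start 15:20 < 15:10? ✗ → no.
deploy: start 14:55 < 17:25? ✓; start 14:55 < 15:10? ✓ → yes.
handoff: start 21:15 < 17:25? ✗; start 21:15 < 15:10? ✗ → no.
lunch: start 20:15 < 17:25? ✗; start 20:15 < 15:10? ✗ → no.
planning: start 12:25 < 17:25? ✓; start 12:25 < 15:10? ✓ → yes.
qa_pass: start 10:30 < 17:25? ✓; start 10:30 < 15:10? ✓ → yes.
reindex: start 06:40 < 17:25? ✓; start 06:40 < 15:10? ✓ → yes.
snapshot: start 06:35 < 17:25? ✓; start 06:35 < 15:10? ✓ → yes.
sync_call: start 10:00 < 17:25? ✓; start 10:00 < 15:10? ✓ → yes.
triage: start 11:40 < 17:25? ✓; start 11:40 < 15:10? ✓ → yes.
Result: deploy, planning, qa_pass, reindex, snapshot, sync_call, triage.

deploy, planning, qa_pass, reindex, snapshot, sync_call, triage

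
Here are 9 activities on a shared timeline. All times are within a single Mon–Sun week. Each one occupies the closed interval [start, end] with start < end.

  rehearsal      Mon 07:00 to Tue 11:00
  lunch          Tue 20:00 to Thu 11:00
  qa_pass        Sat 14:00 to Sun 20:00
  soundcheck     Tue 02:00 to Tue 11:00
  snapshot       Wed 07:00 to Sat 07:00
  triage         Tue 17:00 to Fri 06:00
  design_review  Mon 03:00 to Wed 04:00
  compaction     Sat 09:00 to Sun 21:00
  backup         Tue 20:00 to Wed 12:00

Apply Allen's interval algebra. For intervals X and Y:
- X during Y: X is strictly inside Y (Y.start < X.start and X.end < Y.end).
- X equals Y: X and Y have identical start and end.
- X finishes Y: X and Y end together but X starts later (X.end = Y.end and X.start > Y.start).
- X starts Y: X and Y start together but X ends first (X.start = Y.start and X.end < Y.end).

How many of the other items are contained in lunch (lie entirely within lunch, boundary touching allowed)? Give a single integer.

1

Target lunch = [Tue 20:00, Thu 11:00].
backup [Tue 20:00, Wed 12:00] → starts → counts.
compaction [Sat 09:00, Sun 21:00] → after → no.
design_review [Mon 03:00, Wed 04:00] → overlaps → no.
qa_pass [Sat 14:00, Sun 20:00] → after → no.
rehearsal [Mon 07:00, Tue 11:00] → before → no.
snapshot [Wed 07:00, Sat 07:00] → overlapped-by → no.
soundcheck [Tue 02:00, Tue 11:00] → before → no.
triage [Tue 17:00, Fri 06:00] → contains → no.
Total: 1.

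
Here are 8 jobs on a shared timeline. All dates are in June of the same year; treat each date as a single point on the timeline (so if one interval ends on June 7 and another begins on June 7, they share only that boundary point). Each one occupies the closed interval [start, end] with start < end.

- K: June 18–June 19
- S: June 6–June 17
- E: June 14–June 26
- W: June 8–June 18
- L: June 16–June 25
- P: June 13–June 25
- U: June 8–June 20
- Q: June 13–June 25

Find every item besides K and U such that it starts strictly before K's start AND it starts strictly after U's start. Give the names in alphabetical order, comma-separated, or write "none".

Conditions: its start is strictly before K's start (X.start < June 18) AND its start is strictly after U's start (X.start > June 8).
E: start June 14 < June 18? ✓; start June 14 > June 8? ✓ → yes.
L: start June 16 < June 18? ✓; start June 16 > June 8? ✓ → yes.
P: start June 13 < June 18? ✓; start June 13 > June 8? ✓ → yes.
Q: start June 13 < June 18? ✓; start June 13 > June 8? ✓ → yes.
S: start June 6 < June 18? ✓; start June 6 > June 8? ✗ → no.
W: start June 8 < June 18? ✓; start June 8 > June 8? ✗ → no.
Result: E, L, P, Q.

E, L, P, Q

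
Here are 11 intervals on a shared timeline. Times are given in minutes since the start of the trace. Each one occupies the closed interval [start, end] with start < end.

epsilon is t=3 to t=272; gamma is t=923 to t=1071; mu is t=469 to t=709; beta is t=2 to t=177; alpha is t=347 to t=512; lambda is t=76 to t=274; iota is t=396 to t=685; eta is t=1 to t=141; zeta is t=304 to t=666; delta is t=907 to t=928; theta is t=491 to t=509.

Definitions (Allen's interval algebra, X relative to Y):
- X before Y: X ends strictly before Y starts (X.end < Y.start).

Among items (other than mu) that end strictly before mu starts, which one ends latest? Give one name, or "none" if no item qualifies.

lambda

Target mu = [t=469, t=709].
alpha [t=347, t=512] → overlaps → excluded.
beta [t=2, t=177] → before → candidate.
delta [t=907, t=928] → after → excluded.
epsilon [t=3, t=272] → before → candidate.
eta [t=1, t=141] → before → candidate.
gamma [t=923, t=1071] → after → excluded.
iota [t=396, t=685] → overlaps → excluded.
lambda [t=76, t=274] → before → candidate.
theta [t=491, t=509] → during → excluded.
zeta [t=304, t=666] → overlaps → excluded.
Among candidates, latest end is t=274 → lambda.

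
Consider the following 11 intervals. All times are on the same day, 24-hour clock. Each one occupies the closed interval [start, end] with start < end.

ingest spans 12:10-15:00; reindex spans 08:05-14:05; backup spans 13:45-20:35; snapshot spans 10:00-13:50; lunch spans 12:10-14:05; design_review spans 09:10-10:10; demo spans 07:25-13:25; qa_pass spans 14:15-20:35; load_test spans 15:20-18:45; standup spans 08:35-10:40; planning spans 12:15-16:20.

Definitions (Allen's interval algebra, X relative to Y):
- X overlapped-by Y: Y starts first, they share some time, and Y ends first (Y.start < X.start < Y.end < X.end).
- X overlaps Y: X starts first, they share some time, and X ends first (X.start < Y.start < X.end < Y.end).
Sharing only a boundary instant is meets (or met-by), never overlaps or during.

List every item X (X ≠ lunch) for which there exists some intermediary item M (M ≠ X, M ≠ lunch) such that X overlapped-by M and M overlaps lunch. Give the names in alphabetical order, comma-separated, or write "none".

Target lunch = [12:10, 14:05].
Intermediaries M with M overlaps lunch: demo, snapshot.
Via demo — items with X overlapped-by demo: ingest, planning, reindex, snapshot.
Via snapshot — items with X overlapped-by snapshot: backup, ingest, planning.
Union: backup, ingest, planning, reindex, snapshot.

backup, ingest, planning, reindex, snapshot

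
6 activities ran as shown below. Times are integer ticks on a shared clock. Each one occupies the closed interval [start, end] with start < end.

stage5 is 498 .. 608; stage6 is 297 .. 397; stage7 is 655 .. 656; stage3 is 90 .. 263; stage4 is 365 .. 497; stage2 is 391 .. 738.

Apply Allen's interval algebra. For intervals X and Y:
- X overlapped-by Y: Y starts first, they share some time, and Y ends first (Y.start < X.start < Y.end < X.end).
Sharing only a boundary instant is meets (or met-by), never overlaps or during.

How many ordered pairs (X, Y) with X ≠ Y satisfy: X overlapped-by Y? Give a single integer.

3

Checking all 30 ordered pairs for relation 'overlapped-by'; matching pairs in alphabetical order:
(stage2, stage4): stage2 overlapped-by stage4 ✓
(stage2, stage6): stage2 overlapped-by stage6 ✓
(stage4, stage6): stage4 overlapped-by stage6 ✓
Count: 3.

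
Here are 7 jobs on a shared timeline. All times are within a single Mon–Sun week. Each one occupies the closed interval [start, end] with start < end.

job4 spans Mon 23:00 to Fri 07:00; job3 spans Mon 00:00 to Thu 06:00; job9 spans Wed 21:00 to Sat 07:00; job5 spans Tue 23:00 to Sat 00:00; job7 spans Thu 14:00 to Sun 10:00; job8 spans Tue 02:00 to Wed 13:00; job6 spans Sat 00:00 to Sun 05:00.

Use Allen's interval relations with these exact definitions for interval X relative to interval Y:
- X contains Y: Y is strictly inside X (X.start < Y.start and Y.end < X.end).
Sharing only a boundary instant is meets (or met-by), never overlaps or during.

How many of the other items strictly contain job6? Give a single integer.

Target job6 = [Sat 00:00, Sun 05:00].
job3 [Mon 00:00, Thu 06:00] → before → no.
job4 [Mon 23:00, Fri 07:00] → before → no.
job5 [Tue 23:00, Sat 00:00] → meets → no.
job7 [Thu 14:00, Sun 10:00] → contains → counts.
job8 [Tue 02:00, Wed 13:00] → before → no.
job9 [Wed 21:00, Sat 07:00] → overlaps → no.
Total: 1.

1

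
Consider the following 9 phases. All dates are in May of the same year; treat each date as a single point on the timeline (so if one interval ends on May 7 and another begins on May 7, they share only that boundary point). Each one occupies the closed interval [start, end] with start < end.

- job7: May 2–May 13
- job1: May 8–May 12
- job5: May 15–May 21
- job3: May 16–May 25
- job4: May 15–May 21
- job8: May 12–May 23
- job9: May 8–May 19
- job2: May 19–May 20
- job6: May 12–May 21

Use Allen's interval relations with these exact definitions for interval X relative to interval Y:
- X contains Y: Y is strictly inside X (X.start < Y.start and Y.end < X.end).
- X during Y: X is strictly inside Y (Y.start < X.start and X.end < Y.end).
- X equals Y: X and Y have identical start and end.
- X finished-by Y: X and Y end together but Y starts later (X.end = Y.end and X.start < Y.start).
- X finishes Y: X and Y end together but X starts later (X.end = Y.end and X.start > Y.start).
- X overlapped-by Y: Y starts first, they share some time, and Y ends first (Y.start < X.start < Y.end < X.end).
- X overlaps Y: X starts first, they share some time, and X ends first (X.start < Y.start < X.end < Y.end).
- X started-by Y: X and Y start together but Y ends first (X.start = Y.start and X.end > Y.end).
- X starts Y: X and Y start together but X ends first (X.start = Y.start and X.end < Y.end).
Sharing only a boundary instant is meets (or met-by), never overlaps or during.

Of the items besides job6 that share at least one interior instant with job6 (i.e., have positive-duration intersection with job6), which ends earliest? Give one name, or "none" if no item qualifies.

job7

Target job6 = [May 12, May 21].
job1 [May 8, May 12] → meets → excluded.
job2 [May 19, May 20] → during → candidate.
job3 [May 16, May 25] → overlapped-by → candidate.
job4 [May 15, May 21] → finishes → candidate.
job5 [May 15, May 21] → finishes → candidate.
job7 [May 2, May 13] → overlaps → candidate.
job8 [May 12, May 23] → started-by → candidate.
job9 [May 8, May 19] → overlaps → candidate.
Among candidates, earliest end is May 13 → job7.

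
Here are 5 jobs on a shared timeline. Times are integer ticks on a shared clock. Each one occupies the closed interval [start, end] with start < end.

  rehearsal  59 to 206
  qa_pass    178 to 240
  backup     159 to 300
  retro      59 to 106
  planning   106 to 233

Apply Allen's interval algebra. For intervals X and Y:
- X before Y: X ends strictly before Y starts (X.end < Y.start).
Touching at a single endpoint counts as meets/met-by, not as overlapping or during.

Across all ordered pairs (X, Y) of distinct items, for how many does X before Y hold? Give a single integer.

2

Checking all 20 ordered pairs for relation 'before'; matching pairs in alphabetical order:
(retro, backup): retro before backup ✓
(retro, qa_pass): retro before qa_pass ✓
Count: 2.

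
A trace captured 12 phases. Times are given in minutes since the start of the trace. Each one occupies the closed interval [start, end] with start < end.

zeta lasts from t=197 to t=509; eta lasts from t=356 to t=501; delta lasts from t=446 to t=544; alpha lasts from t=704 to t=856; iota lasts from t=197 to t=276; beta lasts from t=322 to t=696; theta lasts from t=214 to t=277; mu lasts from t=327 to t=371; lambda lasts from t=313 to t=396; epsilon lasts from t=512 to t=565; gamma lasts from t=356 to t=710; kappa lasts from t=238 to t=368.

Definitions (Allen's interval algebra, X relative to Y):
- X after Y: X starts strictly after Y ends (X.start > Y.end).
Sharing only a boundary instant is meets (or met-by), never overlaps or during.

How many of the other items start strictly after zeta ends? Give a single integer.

Target zeta = [t=197, t=509].
alpha [t=704, t=856] → after → counts.
beta [t=322, t=696] → overlapped-by → no.
delta [t=446, t=544] → overlapped-by → no.
epsilon [t=512, t=565] → after → counts.
eta [t=356, t=501] → during → no.
gamma [t=356, t=710] → overlapped-by → no.
iota [t=197, t=276] → starts → no.
kappa [t=238, t=368] → during → no.
lambda [t=313, t=396] → during → no.
mu [t=327, t=371] → during → no.
theta [t=214, t=277] → during → no.
Total: 2.

2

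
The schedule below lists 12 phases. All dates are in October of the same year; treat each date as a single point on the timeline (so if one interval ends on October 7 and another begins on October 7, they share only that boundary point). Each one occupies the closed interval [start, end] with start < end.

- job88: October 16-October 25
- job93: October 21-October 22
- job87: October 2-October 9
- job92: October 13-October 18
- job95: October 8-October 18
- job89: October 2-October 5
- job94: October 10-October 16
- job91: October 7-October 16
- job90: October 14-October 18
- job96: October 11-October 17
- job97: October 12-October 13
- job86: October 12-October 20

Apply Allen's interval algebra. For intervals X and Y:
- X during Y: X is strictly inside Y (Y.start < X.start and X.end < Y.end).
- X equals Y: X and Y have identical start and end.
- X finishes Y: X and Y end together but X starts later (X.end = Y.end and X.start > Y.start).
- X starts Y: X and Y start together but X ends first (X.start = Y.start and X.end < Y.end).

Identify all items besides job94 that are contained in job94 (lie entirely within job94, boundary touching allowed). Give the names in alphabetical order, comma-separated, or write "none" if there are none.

Target job94 = [October 10, October 16].
job86 [October 12, October 20] → overlapped-by → no.
job87 [October 2, October 9] → before → no.
job88 [October 16, October 25] → met-by → no.
job89 [October 2, October 5] → before → no.
job90 [October 14, October 18] → overlapped-by → no.
job91 [October 7, October 16] → finished-by → no.
job92 [October 13, October 18] → overlapped-by → no.
job93 [October 21, October 22] → after → no.
job95 [October 8, October 18] → contains → no.
job96 [October 11, October 17] → overlapped-by → no.
job97 [October 12, October 13] → during → yes.
Result: job97.

job97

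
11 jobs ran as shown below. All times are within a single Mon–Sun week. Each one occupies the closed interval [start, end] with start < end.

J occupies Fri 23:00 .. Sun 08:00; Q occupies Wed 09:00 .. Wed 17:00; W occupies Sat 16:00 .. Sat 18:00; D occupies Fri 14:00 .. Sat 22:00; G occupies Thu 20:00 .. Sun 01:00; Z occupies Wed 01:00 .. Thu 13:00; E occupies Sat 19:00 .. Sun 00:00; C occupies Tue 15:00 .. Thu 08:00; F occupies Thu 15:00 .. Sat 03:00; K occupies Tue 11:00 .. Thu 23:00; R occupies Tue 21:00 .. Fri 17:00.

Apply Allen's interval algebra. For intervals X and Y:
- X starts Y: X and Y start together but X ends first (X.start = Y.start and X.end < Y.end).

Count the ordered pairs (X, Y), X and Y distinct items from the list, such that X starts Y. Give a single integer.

0

Checking all 110 ordered pairs for relation 'starts'; matching pairs in alphabetical order:
No pair satisfies it.
Count: 0.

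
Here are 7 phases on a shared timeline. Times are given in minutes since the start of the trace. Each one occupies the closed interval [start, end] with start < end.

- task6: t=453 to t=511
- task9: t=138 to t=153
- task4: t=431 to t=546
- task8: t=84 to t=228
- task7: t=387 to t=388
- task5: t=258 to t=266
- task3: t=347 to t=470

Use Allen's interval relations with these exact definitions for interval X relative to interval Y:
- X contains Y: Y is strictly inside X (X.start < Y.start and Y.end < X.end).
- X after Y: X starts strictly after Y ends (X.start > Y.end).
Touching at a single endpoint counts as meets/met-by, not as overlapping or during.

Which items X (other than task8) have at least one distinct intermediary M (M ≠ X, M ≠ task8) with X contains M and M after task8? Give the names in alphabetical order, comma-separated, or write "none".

Target task8 = [t=84, t=228].
Intermediaries M with M after task8: task3, task4, task5, task6, task7.
Via task3 — items with X contains task3: none.
Via task4 — items with X contains task4: none.
Via task5 — items with X contains task5: none.
Via task6 — items with X contains task6: task4.
Via task7 — items with X contains task7: task3.
Union: task3, task4.

task3, task4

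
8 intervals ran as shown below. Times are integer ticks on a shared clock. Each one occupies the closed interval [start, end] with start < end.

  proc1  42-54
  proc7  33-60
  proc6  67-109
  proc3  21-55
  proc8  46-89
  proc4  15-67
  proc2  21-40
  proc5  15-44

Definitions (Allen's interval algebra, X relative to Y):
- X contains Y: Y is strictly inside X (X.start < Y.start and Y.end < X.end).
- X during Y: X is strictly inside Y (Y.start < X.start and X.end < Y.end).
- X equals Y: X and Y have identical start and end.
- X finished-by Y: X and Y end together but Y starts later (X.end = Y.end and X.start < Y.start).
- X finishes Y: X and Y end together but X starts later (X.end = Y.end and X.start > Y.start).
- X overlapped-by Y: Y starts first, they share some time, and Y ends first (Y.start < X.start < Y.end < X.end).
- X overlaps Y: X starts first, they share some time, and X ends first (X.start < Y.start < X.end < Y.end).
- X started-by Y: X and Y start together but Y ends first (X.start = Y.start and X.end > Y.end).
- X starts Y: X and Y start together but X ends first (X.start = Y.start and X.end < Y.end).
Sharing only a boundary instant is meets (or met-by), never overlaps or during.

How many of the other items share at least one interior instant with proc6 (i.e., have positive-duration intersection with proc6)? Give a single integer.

1

Target proc6 = [67, 109].
proc1 [42, 54] → before → no.
proc2 [21, 40] → before → no.
proc3 [21, 55] → before → no.
proc4 [15, 67] → meets → no.
proc5 [15, 44] → before → no.
proc7 [33, 60] → before → no.
proc8 [46, 89] → overlaps → counts.
Total: 1.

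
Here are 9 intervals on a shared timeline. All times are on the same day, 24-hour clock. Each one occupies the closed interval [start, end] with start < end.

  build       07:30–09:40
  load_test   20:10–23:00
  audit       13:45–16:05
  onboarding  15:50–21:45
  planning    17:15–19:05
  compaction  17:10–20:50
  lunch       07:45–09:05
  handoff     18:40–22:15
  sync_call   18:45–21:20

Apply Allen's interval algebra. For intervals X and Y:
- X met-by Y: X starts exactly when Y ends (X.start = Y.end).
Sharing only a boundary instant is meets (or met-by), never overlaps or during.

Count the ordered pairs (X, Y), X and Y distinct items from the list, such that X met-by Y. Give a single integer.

0

Checking all 72 ordered pairs for relation 'met-by'; matching pairs in alphabetical order:
No pair satisfies it.
Count: 0.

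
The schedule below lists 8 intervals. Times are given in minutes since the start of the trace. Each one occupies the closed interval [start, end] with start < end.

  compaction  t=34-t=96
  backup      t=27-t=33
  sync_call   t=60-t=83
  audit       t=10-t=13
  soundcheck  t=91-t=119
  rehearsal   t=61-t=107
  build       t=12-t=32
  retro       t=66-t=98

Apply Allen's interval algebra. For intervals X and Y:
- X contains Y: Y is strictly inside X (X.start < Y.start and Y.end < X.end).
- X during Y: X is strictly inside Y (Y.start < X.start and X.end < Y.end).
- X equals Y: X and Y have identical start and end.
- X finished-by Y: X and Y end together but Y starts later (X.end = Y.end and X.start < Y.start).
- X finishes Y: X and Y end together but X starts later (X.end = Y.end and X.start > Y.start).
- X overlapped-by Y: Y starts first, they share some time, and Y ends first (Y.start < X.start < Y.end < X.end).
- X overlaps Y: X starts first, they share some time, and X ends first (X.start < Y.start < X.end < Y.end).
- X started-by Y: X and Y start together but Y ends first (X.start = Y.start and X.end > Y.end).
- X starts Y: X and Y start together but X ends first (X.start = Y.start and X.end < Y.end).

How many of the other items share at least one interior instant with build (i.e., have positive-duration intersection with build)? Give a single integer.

Target build = [t=12, t=32].
audit [t=10, t=13] → overlaps → counts.
backup [t=27, t=33] → overlapped-by → counts.
compaction [t=34, t=96] → after → no.
rehearsal [t=61, t=107] → after → no.
retro [t=66, t=98] → after → no.
soundcheck [t=91, t=119] → after → no.
sync_call [t=60, t=83] → after → no.
Total: 2.

2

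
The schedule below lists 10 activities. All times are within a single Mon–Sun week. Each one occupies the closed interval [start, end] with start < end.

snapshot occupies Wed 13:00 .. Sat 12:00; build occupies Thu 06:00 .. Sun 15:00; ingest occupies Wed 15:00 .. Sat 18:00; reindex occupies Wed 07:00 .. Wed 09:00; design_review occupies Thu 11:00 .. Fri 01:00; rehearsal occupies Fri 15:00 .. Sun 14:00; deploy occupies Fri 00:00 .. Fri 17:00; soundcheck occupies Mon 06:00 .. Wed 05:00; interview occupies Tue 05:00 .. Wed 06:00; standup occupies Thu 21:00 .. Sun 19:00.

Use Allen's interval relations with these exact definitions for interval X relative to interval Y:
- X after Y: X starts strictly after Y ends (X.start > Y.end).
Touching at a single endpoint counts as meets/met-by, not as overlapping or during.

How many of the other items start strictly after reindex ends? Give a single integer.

Target reindex = [Wed 07:00, Wed 09:00].
build [Thu 06:00, Sun 15:00] → after → counts.
deploy [Fri 00:00, Fri 17:00] → after → counts.
design_review [Thu 11:00, Fri 01:00] → after → counts.
ingest [Wed 15:00, Sat 18:00] → after → counts.
interview [Tue 05:00, Wed 06:00] → before → no.
rehearsal [Fri 15:00, Sun 14:00] → after → counts.
snapshot [Wed 13:00, Sat 12:00] → after → counts.
soundcheck [Mon 06:00, Wed 05:00] → before → no.
standup [Thu 21:00, Sun 19:00] → after → counts.
Total: 7.

7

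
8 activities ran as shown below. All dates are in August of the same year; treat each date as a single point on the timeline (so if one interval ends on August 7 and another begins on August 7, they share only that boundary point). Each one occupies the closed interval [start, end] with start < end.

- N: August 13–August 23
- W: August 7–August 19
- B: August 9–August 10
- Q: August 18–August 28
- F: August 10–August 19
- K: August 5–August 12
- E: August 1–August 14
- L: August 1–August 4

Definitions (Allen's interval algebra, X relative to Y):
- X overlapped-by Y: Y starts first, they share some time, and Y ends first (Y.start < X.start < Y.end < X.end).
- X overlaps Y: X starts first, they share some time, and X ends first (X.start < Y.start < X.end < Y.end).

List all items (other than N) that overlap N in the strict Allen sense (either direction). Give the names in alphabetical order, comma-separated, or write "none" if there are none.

Target N = [August 13, August 23].
B [August 9, August 10] → before → no.
E [August 1, August 14] → overlaps → yes.
F [August 10, August 19] → overlaps → yes.
K [August 5, August 12] → before → no.
L [August 1, August 4] → before → no.
Q [August 18, August 28] → overlapped-by → yes.
W [August 7, August 19] → overlaps → yes.
Result: E, F, Q, W.

E, F, Q, W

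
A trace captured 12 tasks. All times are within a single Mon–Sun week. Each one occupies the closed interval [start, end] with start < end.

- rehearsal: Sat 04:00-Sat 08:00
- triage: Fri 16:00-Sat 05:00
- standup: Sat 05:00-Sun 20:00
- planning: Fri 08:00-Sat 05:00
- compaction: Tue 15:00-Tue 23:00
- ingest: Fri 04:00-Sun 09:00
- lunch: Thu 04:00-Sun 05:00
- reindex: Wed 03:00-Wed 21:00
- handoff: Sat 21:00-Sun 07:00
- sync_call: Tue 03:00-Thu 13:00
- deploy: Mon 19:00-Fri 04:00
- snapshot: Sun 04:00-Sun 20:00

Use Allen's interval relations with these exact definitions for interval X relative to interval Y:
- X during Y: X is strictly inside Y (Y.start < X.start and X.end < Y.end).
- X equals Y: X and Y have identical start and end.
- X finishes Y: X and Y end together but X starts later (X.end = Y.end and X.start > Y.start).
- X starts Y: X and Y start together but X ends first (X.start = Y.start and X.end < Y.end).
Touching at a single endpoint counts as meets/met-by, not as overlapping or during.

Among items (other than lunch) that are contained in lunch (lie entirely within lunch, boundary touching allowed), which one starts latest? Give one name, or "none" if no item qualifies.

Target lunch = [Thu 04:00, Sun 05:00].
compaction [Tue 15:00, Tue 23:00] → before → excluded.
deploy [Mon 19:00, Fri 04:00] → overlaps → excluded.
handoff [Sat 21:00, Sun 07:00] → overlapped-by → excluded.
ingest [Fri 04:00, Sun 09:00] → overlapped-by → excluded.
planning [Fri 08:00, Sat 05:00] → during → candidate.
rehearsal [Sat 04:00, Sat 08:00] → during → candidate.
reindex [Wed 03:00, Wed 21:00] → before → excluded.
snapshot [Sun 04:00, Sun 20:00] → overlapped-by → excluded.
standup [Sat 05:00, Sun 20:00] → overlapped-by → excluded.
sync_call [Tue 03:00, Thu 13:00] → overlaps → excluded.
triage [Fri 16:00, Sat 05:00] → during → candidate.
Among candidates, latest start is Sat 04:00 → rehearsal.

rehearsal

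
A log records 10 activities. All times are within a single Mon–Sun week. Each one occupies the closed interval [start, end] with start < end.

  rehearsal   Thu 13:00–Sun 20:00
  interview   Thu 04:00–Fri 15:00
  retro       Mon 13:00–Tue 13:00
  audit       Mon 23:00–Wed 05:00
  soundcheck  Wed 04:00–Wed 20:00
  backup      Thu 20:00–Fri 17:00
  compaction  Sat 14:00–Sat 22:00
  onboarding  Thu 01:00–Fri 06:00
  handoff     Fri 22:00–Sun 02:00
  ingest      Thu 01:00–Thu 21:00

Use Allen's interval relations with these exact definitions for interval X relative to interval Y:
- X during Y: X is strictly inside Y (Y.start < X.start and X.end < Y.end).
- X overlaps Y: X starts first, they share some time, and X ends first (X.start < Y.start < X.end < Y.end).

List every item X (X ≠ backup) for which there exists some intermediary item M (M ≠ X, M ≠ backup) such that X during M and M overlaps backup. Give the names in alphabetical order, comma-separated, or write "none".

none

Target backup = [Thu 20:00, Fri 17:00].
Intermediaries M with M overlaps backup: ingest, interview, onboarding.
Via ingest — items with X during ingest: none.
Via interview — items with X during interview: none.
Via onboarding — items with X during onboarding: none.
Union: none.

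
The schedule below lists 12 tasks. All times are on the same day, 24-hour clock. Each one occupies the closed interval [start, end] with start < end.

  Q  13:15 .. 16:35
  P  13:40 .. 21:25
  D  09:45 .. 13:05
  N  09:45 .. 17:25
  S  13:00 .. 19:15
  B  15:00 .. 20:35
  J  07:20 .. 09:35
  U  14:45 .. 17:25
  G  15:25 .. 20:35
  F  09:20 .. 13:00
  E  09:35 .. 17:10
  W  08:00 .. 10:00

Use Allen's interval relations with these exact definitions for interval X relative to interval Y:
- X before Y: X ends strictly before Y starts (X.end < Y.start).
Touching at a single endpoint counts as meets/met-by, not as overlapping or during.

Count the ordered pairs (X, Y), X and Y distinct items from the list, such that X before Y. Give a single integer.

24

Checking all 132 ordered pairs for relation 'before'; matching pairs in alphabetical order:
(D, B): D before B ✓
(D, G): D before G ✓
(D, P): D before P ✓
(D, Q): D before Q ✓
(D, U): D before U ✓
(F, B): F before B ✓
(F, G): F before G ✓
(F, P): F before P ✓
(F, Q): F before Q ✓
(F, U): F before U ✓
(J, B): J before B ✓
(J, D): J before D ✓
(J, G): J before G ✓
(J, N): J before N ✓
(J, P): J before P ✓
(J, Q): J before Q ✓
(J, S): J before S ✓
(J, U): J before U ✓
(W, B): W before B ✓
(W, G): W before G ✓
(W, P): W before P ✓
(W, Q): W before Q ✓
(W, S): W before S ✓
(W, U): W before U ✓
Count: 24.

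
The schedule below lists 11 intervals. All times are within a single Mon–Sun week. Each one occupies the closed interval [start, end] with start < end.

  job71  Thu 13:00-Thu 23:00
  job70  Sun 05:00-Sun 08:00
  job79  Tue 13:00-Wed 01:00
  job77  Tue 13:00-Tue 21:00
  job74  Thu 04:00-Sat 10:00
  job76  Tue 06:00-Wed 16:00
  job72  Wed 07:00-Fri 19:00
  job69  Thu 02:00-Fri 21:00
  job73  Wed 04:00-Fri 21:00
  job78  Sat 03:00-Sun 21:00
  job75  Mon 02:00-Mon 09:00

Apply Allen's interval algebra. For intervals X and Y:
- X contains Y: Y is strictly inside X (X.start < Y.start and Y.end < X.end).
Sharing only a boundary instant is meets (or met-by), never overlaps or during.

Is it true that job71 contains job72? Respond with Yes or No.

job71 = [Thu 13:00, Thu 23:00], job72 = [Wed 07:00, Fri 19:00].
Actual relation of job71 to job72: during.
Asked whether 'contains' holds → No.

No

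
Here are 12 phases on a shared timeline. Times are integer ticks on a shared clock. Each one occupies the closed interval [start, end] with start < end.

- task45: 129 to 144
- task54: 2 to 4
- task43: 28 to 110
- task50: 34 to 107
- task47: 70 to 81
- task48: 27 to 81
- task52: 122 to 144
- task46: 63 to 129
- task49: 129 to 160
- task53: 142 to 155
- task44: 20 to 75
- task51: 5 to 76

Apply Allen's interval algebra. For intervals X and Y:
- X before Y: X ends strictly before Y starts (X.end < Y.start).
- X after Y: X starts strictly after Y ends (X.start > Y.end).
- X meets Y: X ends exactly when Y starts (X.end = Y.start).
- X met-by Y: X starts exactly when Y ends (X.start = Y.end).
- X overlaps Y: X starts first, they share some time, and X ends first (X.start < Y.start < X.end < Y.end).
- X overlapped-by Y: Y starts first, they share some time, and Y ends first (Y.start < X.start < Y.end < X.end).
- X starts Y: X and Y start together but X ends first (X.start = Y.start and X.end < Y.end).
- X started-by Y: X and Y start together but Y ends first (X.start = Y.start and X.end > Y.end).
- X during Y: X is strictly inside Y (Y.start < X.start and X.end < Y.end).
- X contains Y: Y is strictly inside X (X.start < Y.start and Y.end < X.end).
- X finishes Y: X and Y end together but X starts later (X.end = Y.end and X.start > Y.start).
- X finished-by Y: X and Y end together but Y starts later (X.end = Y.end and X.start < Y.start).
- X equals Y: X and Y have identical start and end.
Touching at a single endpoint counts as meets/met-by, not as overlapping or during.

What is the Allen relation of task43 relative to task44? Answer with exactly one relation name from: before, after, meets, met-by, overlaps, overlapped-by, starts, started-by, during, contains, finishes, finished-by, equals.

task43 = [28, 110]; task44 = [20, 75].
Compare endpoints: task43.start > task44.start, task43.start < task44.end, task43.end > task44.start, task43.end > task44.end.
That pattern is 'overlapped-by'.

overlapped-by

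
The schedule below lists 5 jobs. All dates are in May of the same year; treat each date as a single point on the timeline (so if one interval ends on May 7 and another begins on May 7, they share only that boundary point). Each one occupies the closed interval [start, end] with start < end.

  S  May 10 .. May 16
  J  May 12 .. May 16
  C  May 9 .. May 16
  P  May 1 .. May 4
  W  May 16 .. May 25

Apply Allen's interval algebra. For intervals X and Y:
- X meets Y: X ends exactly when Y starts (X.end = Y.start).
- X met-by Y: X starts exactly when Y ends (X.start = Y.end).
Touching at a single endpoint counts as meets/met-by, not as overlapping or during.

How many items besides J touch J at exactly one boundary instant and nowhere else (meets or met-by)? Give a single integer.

Target J = [May 12, May 16].
C [May 9, May 16] → finished-by → no.
P [May 1, May 4] → before → no.
S [May 10, May 16] → finished-by → no.
W [May 16, May 25] → met-by → counts.
Total: 1.

1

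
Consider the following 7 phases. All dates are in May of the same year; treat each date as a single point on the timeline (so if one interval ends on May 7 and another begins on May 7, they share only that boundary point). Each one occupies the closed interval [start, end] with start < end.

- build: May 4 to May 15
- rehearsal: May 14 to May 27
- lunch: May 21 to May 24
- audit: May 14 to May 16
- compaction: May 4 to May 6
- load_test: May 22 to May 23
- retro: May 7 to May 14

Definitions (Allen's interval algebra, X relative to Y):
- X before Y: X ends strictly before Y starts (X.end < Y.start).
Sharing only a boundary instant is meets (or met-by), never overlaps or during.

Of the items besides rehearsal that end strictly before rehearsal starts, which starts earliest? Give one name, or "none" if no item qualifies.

compaction

Target rehearsal = [May 14, May 27].
audit [May 14, May 16] → starts → excluded.
build [May 4, May 15] → overlaps → excluded.
compaction [May 4, May 6] → before → candidate.
load_test [May 22, May 23] → during → excluded.
lunch [May 21, May 24] → during → excluded.
retro [May 7, May 14] → meets → excluded.
Among candidates, earliest start is May 4 → compaction.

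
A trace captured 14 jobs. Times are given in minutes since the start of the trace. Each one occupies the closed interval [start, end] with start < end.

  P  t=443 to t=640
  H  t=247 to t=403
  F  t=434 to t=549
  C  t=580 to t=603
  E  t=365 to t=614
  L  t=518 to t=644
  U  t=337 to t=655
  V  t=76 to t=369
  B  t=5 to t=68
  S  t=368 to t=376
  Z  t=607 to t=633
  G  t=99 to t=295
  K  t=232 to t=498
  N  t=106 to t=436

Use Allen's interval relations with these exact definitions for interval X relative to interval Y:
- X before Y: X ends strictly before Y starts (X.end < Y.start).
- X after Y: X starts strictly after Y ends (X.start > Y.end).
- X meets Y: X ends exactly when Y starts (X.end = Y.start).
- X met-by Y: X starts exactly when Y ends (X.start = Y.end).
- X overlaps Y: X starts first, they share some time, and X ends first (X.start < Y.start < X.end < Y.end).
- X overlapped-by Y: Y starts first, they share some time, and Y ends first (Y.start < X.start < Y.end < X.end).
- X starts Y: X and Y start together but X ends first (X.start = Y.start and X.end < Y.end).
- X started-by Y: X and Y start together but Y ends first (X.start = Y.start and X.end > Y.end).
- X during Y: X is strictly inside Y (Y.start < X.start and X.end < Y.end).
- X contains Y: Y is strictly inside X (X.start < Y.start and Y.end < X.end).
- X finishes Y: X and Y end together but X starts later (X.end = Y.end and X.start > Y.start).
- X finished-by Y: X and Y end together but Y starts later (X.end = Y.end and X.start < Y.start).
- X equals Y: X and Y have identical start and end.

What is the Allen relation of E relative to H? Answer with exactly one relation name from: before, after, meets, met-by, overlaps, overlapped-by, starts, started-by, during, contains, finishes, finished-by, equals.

E = [t=365, t=614]; H = [t=247, t=403].
Compare endpoints: E.start > H.start, E.start < H.end, E.end > H.start, E.end > H.end.
That pattern is 'overlapped-by'.

overlapped-by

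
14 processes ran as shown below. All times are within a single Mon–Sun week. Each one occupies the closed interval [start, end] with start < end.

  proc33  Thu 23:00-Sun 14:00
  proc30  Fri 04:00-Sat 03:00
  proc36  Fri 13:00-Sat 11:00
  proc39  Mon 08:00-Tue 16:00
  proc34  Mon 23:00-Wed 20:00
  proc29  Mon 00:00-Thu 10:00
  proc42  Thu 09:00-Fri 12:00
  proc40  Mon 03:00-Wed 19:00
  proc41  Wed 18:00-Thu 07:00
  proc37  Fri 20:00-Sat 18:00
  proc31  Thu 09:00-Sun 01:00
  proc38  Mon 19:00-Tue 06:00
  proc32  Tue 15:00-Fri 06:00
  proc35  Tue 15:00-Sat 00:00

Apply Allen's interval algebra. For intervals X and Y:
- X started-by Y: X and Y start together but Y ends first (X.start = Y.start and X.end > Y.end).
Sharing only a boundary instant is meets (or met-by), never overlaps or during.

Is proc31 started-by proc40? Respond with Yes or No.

No

proc31 = [Thu 09:00, Sun 01:00], proc40 = [Mon 03:00, Wed 19:00].
Actual relation of proc31 to proc40: after.
Asked whether 'started-by' holds → No.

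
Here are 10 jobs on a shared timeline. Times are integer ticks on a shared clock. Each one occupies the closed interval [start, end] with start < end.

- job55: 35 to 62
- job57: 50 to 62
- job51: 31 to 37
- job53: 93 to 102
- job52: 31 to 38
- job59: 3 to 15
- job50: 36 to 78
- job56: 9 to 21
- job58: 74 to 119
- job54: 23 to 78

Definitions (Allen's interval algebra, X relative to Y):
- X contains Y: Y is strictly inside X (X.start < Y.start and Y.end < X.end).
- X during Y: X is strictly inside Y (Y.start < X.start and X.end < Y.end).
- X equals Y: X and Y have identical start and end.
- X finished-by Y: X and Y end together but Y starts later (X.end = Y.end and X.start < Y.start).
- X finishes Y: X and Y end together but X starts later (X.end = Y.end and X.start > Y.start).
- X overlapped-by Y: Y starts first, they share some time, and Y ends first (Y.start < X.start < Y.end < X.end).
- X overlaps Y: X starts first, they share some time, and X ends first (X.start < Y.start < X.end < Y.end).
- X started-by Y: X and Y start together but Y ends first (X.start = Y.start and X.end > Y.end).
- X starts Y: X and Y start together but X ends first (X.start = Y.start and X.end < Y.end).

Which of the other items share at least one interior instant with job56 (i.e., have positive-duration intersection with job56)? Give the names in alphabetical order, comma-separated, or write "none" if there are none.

Target job56 = [9, 21].
job50 [36, 78] → after → no.
job51 [31, 37] → after → no.
job52 [31, 38] → after → no.
job53 [93, 102] → after → no.
job54 [23, 78] → after → no.
job55 [35, 62] → after → no.
job57 [50, 62] → after → no.
job58 [74, 119] → after → no.
job59 [3, 15] → overlaps → yes.
Result: job59.

job59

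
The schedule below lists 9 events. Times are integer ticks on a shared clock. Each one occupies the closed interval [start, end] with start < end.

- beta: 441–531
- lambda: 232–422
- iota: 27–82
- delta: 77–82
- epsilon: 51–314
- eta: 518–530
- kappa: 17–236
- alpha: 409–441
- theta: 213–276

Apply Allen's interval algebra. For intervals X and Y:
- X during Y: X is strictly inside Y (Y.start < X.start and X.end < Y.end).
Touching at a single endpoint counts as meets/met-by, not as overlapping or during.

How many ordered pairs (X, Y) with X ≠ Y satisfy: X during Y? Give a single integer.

Checking all 72 ordered pairs for relation 'during'; matching pairs in alphabetical order:
(delta, epsilon): delta during epsilon ✓
(delta, kappa): delta during kappa ✓
(eta, beta): eta during beta ✓
(iota, kappa): iota during kappa ✓
(theta, epsilon): theta during epsilon ✓
Count: 5.

5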